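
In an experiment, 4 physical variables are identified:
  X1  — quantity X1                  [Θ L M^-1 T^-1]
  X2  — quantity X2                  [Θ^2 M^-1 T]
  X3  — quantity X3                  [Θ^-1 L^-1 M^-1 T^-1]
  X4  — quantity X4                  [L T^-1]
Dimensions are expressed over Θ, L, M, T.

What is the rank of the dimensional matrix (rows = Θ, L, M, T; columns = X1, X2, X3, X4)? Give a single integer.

Exponent matrix [Θ,L,M,T] × [X1,X2,X3,X4]:
  Θ: [ 1  2 -1  0]
  L: [ 1  0 -1  1]
  M: [-1 -1 -1  0]
  T: [-1  1 -1 -1]
Echelon form has 3 nonzero rows (pivots: X1,X2,X3)

3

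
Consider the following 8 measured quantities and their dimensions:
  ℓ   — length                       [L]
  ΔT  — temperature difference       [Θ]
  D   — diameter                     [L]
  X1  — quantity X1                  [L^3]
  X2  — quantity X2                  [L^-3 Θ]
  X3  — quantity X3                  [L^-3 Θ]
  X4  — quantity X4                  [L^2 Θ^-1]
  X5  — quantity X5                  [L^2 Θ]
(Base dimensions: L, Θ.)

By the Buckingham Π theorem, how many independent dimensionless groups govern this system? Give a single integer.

Write exponents as rows L,Θ / cols ℓ,ΔT,D,X1,X2,X3,X4,X5:
  L: [ 1  0  1  3 -3 -3  2  2]
  Θ: [ 0  1  0  0  1  1 -1  1]
Echelon form has 2 nonzero rows (pivots: ℓ,ΔT)
8 vars − rank 2 = 6 Π groups

6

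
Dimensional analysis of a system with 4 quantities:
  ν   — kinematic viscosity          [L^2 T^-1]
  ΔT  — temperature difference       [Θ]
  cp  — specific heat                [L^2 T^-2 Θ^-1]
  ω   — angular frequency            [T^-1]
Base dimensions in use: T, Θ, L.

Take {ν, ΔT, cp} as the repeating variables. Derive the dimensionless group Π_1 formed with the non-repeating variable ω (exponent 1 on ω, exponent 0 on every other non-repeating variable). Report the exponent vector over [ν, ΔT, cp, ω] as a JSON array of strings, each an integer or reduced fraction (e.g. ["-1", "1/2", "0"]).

["1", "-1", "-1", "1"]

Dimensional matrix (T×Θ×L by ν×ΔT×cp×ω):
  T: [-1  0 -2 -1]
  Θ: [ 0  1 -1  0]
  L: [ 2  0  2  0]
Echelon form has 3 nonzero rows (pivots: ν,ΔT,cp)
Repeat: ν,ΔT,cp; free: ω
RREF:
  r0: [   1    0    0   -1]
  r1: [   0    1    0    1]
  r2: [   0    0    1    1]
Fix exponent of ω at 1; solve each RREF row for its pivot's exponent:
  r0: exp(ν) + (-1)·1 = 0 ⇒ exp(ν) = 1
  r1: exp(ΔT) + (1)·1 = 0 ⇒ exp(ΔT) = -1
  r2: exp(cp) + (1)·1 = 0 ⇒ exp(cp) = -1
Π_1 = ν · ΔT^-1 · cp^-1 · ω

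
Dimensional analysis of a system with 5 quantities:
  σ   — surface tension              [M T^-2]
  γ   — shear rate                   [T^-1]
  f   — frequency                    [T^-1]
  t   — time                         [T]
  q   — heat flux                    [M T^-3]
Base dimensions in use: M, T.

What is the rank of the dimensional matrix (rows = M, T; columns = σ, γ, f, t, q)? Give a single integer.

Dimensional matrix (M×T by σ×γ×f×t×q):
  M: [ 1  0  0  0  1]
  T: [-2 -1 -1  1 -3]
RREF → pivots at {σ,γ} ⇒ r = 2

2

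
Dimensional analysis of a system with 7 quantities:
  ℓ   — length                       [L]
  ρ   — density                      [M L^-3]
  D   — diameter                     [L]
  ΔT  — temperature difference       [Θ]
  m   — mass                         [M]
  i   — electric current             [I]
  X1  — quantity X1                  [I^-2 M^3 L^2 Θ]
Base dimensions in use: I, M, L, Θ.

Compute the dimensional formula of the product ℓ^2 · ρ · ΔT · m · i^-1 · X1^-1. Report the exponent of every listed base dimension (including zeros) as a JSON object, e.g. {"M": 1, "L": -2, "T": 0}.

Write exponents as rows I,M,L,Θ / cols ℓ,ρ,D,ΔT,m,i,X1:
  I: [ 0  0  0  0  0  1 -2]
  M: [ 0  1  0  0  1  0  3]
  L: [ 1 -3  1  0  0  0  2]
  Θ: [ 0  0  0  1  0  0  1]
  [I]: (2)·0+(1)·0+(1)·0+(1)·0+(-1)·1+(-1)·-2 = 1
  [M]: (2)·0+(1)·1+(1)·0+(1)·1+(-1)·0+(-1)·3 = -1
  [L]: (2)·1+(1)·-3+(1)·0+(1)·0+(-1)·0+(-1)·2 = -3
  [Θ]: (2)·0+(1)·0+(1)·1+(1)·0+(-1)·0+(-1)·1 = 0
⇒ I M^-1 L^-3

{"I": 1, "M": -1, "L": -3, "Θ": 0}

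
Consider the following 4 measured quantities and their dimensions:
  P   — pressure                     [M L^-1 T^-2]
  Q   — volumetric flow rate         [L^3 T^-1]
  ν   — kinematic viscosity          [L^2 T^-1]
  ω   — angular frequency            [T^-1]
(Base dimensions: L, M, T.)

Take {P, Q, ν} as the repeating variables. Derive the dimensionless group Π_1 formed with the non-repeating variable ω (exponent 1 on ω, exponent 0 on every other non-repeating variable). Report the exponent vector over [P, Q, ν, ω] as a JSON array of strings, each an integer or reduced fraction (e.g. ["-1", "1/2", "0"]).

Exponent matrix [L,M,T] × [P,Q,ν,ω]:
  L: [-1  3  2  0]
  M: [ 1  0  0  0]
  T: [-2 -1 -1 -1]
Row reduction gives pivot columns P,Q,ν; rank = 3
Pivot set = {P,Q,ν}, free = {ω}
RREF:
  r0: [   1    0    0    0]
  r1: [   0    1    0   -2]
  r2: [   0    0    1    3]
Fix exponent of ω at 1; solve each RREF row for its pivot's exponent:
  r0: exp(P) + (0)·1 = 0 ⇒ exp(P) = 0
  r1: exp(Q) + (-2)·1 = 0 ⇒ exp(Q) = 2
  r2: exp(ν) + (3)·1 = 0 ⇒ exp(ν) = -3
Π_1 = Q^2 · ν^-3 · ω

["0", "2", "-3", "1"]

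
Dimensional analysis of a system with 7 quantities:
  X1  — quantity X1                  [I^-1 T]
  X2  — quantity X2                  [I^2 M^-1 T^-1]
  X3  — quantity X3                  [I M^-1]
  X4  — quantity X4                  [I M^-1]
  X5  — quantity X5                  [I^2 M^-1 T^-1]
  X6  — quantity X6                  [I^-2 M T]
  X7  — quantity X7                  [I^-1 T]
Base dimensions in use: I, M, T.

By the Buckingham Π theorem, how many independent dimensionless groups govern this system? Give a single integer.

Write exponents as rows I,M,T / cols X1,X2,X3,X4,X5,X6,X7:
  I: [-1  2  1  1  2 -2 -1]
  M: [ 0 -1 -1 -1 -1  1  0]
  T: [ 1 -1  0  0 -1  1  1]
RREF → pivots at {X1,X2} ⇒ r = 2
Π count = n − r = 7 − 2 = 5

5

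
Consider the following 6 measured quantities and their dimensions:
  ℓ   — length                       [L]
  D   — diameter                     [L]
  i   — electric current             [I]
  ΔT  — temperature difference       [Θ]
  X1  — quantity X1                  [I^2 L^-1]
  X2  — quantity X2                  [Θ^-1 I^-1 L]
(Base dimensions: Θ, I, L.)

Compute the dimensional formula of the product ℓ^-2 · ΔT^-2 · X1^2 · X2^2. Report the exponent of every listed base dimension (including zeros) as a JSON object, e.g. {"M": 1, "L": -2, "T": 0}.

{"Θ": -4, "I": 2, "L": -2}

Exponent matrix [Θ,I,L] × [ℓ,D,i,ΔT,X1,X2]:
  Θ: [ 0  0  0  1  0 -1]
  I: [ 0  0  1  0  2 -1]
  L: [ 1  1  0  0 -1  1]
  [Θ]: (-2)·0+(-2)·1+(2)·0+(2)·-1 = -4
  [I]: (-2)·0+(-2)·0+(2)·2+(2)·-1 = 2
  [L]: (-2)·1+(-2)·0+(2)·-1+(2)·1 = -2
⇒ Θ^-4 I^2 L^-2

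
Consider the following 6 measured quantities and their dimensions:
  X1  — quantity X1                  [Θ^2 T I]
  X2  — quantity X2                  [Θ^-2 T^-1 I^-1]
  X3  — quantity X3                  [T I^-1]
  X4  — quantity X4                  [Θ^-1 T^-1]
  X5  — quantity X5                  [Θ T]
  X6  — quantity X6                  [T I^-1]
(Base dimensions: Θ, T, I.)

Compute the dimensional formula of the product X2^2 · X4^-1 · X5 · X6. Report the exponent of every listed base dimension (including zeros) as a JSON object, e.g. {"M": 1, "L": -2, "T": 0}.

{"Θ": -2, "T": 1, "I": -3}

Exponent matrix [Θ,T,I] × [X1,X2,X3,X4,X5,X6]:
  Θ: [ 2 -2  0 -1  1  0]
  T: [ 1 -1  1 -1  1  1]
  I: [ 1 -1 -1  0  0 -1]
  [Θ]: (2)·-2+(-1)·-1+(1)·1+(1)·0 = -2
  [T]: (2)·-1+(-1)·-1+(1)·1+(1)·1 = 1
  [I]: (2)·-1+(-1)·0+(1)·0+(1)·-1 = -3
⇒ Θ^-2 T I^-3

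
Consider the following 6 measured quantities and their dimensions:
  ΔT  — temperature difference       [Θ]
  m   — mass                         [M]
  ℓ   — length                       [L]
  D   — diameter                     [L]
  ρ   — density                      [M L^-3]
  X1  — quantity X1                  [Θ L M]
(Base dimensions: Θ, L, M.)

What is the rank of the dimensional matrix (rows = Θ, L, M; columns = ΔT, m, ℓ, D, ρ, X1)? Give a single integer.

3

Exponent matrix [Θ,L,M] × [ΔT,m,ℓ,D,ρ,X1]:
  Θ: [ 1  0  0  0  0  1]
  L: [ 0  0  1  1 -3  1]
  M: [ 0  1  0  0  1  1]
RREF → pivots at {ΔT,m,ℓ} ⇒ r = 3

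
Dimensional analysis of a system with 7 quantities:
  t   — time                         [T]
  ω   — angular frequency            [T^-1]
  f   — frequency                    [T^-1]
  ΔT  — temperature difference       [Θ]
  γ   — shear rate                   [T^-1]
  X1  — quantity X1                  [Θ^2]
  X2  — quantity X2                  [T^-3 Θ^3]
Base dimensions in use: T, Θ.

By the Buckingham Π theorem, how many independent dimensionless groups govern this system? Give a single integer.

Exponent matrix [T,Θ] × [t,ω,f,ΔT,γ,X1,X2]:
  T: [ 1 -1 -1  0 -1  0 -3]
  Θ: [ 0  0  0  1  0  2  3]
RREF → pivots at {t,ΔT} ⇒ r = 2
Π count = n − r = 7 − 2 = 5

5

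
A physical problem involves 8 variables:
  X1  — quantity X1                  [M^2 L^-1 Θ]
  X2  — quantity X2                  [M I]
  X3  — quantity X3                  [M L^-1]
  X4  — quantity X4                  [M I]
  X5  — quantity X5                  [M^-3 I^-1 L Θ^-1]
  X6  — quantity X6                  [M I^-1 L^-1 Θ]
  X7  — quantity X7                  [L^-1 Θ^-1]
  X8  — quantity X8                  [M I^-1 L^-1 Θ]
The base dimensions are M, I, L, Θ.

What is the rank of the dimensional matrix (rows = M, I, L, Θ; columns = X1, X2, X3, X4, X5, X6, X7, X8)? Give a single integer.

Write exponents as rows M,I,L,Θ / cols X1,X2,X3,X4,X5,X6,X7,X8:
  M: [ 2  1  1  1 -3  1  0  1]
  I: [ 0  1  0  1 -1 -1  0 -1]
  L: [-1  0 -1  0  1 -1 -1 -1]
  Θ: [ 1  0  0  0 -1  1 -1  1]
RREF → pivots at {X1,X2,X3} ⇒ r = 3

3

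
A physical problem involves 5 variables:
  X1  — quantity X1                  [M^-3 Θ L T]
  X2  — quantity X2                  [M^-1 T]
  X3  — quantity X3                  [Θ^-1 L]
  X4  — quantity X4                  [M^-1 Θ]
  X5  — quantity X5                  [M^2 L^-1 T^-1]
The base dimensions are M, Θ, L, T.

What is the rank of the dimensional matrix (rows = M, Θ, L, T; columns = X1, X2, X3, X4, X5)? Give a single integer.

3

Exponent matrix [M,Θ,L,T] × [X1,X2,X3,X4,X5]:
  M: [-3 -1  0 -1  2]
  Θ: [ 1  0 -1  1  0]
  L: [ 1  0  1  0 -1]
  T: [ 1  1  0  0 -1]
Row reduction gives pivot columns X1,X2,X3; rank = 3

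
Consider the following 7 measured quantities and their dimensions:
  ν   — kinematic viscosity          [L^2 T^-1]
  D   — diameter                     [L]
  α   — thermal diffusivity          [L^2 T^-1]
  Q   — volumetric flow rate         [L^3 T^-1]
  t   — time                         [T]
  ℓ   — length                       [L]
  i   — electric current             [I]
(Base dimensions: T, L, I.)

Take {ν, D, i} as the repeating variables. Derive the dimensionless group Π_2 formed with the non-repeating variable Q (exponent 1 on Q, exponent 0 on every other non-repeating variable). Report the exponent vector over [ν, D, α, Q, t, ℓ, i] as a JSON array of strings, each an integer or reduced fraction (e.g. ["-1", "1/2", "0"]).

["-1", "-1", "0", "1", "0", "0", "0"]

Write exponents as rows T,L,I / cols ν,D,α,Q,t,ℓ,i:
  T: [-1  0 -1 -1  1  0  0]
  L: [ 2  1  2  3  0  1  0]
  I: [ 0  0  0  0  0  0  1]
RREF → pivots at {ν,D,i} ⇒ r = 3
Repeat: ν,D,i; free: α,Q,t,ℓ
RREF:
  r0: [   1    0    1    1   -1    0    0]
  r1: [   0    1    0    1    2    1    0]
  r2: [   0    0    0    0    0    0    1]
Fix exponent of Q at 1, α at 0, t at 0, ℓ at 0; solve each RREF row for its pivot's exponent:
  r0: exp(ν) + (1)·1 = 0 ⇒ exp(ν) = -1
  r1: exp(D) + (1)·1 = 0 ⇒ exp(D) = -1
  r2: exp(i) + (0)·1 = 0 ⇒ exp(i) = 0
Π_2 = ν^-1 · D^-1 · Q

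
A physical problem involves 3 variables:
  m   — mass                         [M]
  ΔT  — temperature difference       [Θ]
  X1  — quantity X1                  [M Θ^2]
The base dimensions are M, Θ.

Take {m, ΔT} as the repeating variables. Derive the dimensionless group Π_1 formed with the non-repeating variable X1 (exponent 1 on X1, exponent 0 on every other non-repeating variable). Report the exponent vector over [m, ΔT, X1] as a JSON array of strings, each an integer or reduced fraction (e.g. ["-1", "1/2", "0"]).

Dimensional matrix (M×Θ by m×ΔT×X1):
  M: [ 1  0  1]
  Θ: [ 0  1  2]
Row reduction gives pivot columns m,ΔT; rank = 2
Repeat: m,ΔT; free: X1
RREF:
  r0: [   1    0    1]
  r1: [   0    1    2]
Fix exponent of X1 at 1; solve each RREF row for its pivot's exponent:
  r0: exp(m) + (1)·1 = 0 ⇒ exp(m) = -1
  r1: exp(ΔT) + (2)·1 = 0 ⇒ exp(ΔT) = -2
Π_1 = m^-1 · ΔT^-2 · X1

["-1", "-2", "1"]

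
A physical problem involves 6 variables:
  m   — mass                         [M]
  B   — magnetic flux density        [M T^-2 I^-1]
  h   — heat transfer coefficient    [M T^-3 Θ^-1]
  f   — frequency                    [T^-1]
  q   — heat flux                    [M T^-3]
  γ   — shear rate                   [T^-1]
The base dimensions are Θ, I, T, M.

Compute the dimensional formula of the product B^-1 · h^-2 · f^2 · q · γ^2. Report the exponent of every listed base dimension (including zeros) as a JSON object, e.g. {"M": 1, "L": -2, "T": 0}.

{"Θ": 2, "I": 1, "T": 1, "M": -2}

Exponent matrix [Θ,I,T,M] × [m,B,h,f,q,γ]:
  Θ: [ 0  0 -1  0  0  0]
  I: [ 0 -1  0  0  0  0]
  T: [ 0 -2 -3 -1 -3 -1]
  M: [ 1  1  1  0  1  0]
  [Θ]: (-1)·0+(-2)·-1+(2)·0+(1)·0+(2)·0 = 2
  [I]: (-1)·-1+(-2)·0+(2)·0+(1)·0+(2)·0 = 1
  [T]: (-1)·-2+(-2)·-3+(2)·-1+(1)·-3+(2)·-1 = 1
  [M]: (-1)·1+(-2)·1+(2)·0+(1)·1+(2)·0 = -2
⇒ Θ^2 I T M^-2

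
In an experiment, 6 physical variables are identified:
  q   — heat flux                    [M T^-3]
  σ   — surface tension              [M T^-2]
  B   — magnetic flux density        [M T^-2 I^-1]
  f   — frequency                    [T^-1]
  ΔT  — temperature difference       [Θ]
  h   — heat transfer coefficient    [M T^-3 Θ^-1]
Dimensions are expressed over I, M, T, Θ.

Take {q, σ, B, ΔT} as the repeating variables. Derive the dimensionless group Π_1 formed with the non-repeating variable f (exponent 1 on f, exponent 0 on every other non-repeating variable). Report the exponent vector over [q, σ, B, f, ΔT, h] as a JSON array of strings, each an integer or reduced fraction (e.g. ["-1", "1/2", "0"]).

["-1", "1", "0", "1", "0", "0"]

Exponent matrix [I,M,T,Θ] × [q,σ,B,f,ΔT,h]:
  I: [ 0  0 -1  0  0  0]
  M: [ 1  1  1  0  0  1]
  T: [-3 -2 -2 -1  0 -3]
  Θ: [ 0  0  0  0  1 -1]
Row reduction gives pivot columns q,σ,B,ΔT; rank = 4
Pivot set = {q,σ,B,ΔT}, free = {f,h}
RREF:
  r0: [   1    0    0    1    0    1]
  r1: [   0    1    0   -1    0    0]
  r2: [   0    0    1    0    0    0]
  r3: [   0    0    0    0    1   -1]
Fix exponent of f at 1, h at 0; solve each RREF row for its pivot's exponent:
  r0: exp(q) + (1)·1 = 0 ⇒ exp(q) = -1
  r1: exp(σ) + (-1)·1 = 0 ⇒ exp(σ) = 1
  r2: exp(B) + (0)·1 = 0 ⇒ exp(B) = 0
  r3: exp(ΔT) + (0)·1 = 0 ⇒ exp(ΔT) = 0
Π_1 = q^-1 · σ · f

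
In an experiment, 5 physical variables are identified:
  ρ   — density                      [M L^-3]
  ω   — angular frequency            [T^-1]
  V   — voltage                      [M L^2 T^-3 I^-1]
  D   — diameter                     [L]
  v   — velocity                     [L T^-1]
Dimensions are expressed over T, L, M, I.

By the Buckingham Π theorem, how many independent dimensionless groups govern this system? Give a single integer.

Dimensional matrix (T×L×M×I by ρ×ω×V×D×v):
  T: [ 0 -1 -3  0 -1]
  L: [-3  0  2  1  1]
  M: [ 1  0  1  0  0]
  I: [ 0  0 -1  0  0]
Echelon form has 4 nonzero rows (pivots: ρ,ω,V,D)
Π count = n − r = 5 − 4 = 1

1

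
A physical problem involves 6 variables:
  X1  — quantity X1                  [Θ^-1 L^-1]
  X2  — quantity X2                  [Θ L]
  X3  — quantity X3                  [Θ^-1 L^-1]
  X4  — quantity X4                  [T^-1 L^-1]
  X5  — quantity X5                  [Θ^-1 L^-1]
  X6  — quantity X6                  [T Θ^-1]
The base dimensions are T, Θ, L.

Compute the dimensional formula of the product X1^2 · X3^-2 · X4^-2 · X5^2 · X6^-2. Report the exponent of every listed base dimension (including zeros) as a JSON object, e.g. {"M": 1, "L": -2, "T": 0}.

{"T": 0, "Θ": 0, "L": 0}

Dimensional matrix (T×Θ×L by X1×X2×X3×X4×X5×X6):
  T: [ 0  0  0 -1  0  1]
  Θ: [-1  1 -1  0 -1 -1]
  L: [-1  1 -1 -1 -1  0]
  [T]: (2)·0+(-2)·0+(-2)·-1+(2)·0+(-2)·1 = 0
  [Θ]: (2)·-1+(-2)·-1+(-2)·0+(2)·-1+(-2)·-1 = 0
  [L]: (2)·-1+(-2)·-1+(-2)·-1+(2)·-1+(-2)·0 = 0
⇒ 1 (dimensionless)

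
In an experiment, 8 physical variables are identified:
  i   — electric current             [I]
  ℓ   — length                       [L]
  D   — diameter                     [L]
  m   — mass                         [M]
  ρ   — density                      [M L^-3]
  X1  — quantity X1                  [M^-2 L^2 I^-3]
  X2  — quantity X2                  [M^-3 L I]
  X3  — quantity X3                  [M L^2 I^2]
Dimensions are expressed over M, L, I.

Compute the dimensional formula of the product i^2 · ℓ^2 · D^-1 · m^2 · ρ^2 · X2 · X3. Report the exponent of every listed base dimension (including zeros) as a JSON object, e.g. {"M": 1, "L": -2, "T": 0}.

Write exponents as rows M,L,I / cols i,ℓ,D,m,ρ,X1,X2,X3:
  M: [ 0  0  0  1  1 -2 -3  1]
  L: [ 0  1  1  0 -3  2  1  2]
  I: [ 1  0  0  0  0 -3  1  2]
  [M]: (2)·0+(2)·0+(-1)·0+(2)·1+(2)·1+(1)·-3+(1)·1 = 2
  [L]: (2)·0+(2)·1+(-1)·1+(2)·0+(2)·-3+(1)·1+(1)·2 = -2
  [I]: (2)·1+(2)·0+(-1)·0+(2)·0+(2)·0+(1)·1+(1)·2 = 5
⇒ M^2 L^-2 I^5

{"M": 2, "L": -2, "I": 5}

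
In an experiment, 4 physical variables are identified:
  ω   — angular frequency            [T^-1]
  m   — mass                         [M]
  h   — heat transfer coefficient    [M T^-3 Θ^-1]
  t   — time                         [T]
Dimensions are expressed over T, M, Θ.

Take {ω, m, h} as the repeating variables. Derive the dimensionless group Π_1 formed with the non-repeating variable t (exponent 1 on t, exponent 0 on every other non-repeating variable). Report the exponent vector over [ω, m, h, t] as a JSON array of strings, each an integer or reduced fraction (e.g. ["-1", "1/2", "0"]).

["1", "0", "0", "1"]

Exponent matrix [T,M,Θ] × [ω,m,h,t]:
  T: [-1  0 -3  1]
  M: [ 0  1  1  0]
  Θ: [ 0  0 -1  0]
Echelon form has 3 nonzero rows (pivots: ω,m,h)
Pivot set = {ω,m,h}, free = {t}
RREF:
  r0: [   1    0    0   -1]
  r1: [   0    1    0    0]
  r2: [   0    0    1    0]
Fix exponent of t at 1; solve each RREF row for its pivot's exponent:
  r0: exp(ω) + (-1)·1 = 0 ⇒ exp(ω) = 1
  r1: exp(m) + (0)·1 = 0 ⇒ exp(m) = 0
  r2: exp(h) + (0)·1 = 0 ⇒ exp(h) = 0
Π_1 = ω · t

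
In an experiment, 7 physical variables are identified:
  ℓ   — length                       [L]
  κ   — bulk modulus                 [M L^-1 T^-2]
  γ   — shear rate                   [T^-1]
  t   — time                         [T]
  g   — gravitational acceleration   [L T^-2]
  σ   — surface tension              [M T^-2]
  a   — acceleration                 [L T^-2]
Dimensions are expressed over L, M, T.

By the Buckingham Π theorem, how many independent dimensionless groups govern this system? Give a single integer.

4

Dimensional matrix (L×M×T by ℓ×κ×γ×t×g×σ×a):
  L: [ 1 -1  0  0  1  0  1]
  M: [ 0  1  0  0  0  1  0]
  T: [ 0 -2 -1  1 -2 -2 -2]
RREF → pivots at {ℓ,κ,γ} ⇒ r = 3
7 vars − rank 3 = 4 Π groups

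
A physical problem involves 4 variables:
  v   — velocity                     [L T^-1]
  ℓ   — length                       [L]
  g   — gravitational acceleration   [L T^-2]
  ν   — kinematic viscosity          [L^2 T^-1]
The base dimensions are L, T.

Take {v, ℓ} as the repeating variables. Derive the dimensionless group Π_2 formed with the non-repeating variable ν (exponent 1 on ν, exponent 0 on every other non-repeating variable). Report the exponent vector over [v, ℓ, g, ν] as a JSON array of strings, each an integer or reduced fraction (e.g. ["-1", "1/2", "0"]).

Dimensional matrix (L×T by v×ℓ×g×ν):
  L: [ 1  1  1  2]
  T: [-1  0 -2 -1]
RREF → pivots at {v,ℓ} ⇒ r = 2
Repeat: v,ℓ; free: g,ν
RREF:
  r0: [   1    0    2    1]
  r1: [   0    1   -1    1]
Fix exponent of ν at 1, g at 0; solve each RREF row for its pivot's exponent:
  r0: exp(v) + (1)·1 = 0 ⇒ exp(v) = -1
  r1: exp(ℓ) + (1)·1 = 0 ⇒ exp(ℓ) = -1
Π_2 = v^-1 · ℓ^-1 · ν

["-1", "-1", "0", "1"]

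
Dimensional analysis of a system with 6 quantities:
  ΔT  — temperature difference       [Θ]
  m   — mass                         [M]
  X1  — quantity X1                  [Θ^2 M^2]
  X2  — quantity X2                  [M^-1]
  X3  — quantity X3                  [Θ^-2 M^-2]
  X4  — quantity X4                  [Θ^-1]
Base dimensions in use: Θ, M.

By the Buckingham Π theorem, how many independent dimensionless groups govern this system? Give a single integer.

4

Dimensional matrix (Θ×M by ΔT×m×X1×X2×X3×X4):
  Θ: [ 1  0  2  0 -2 -1]
  M: [ 0  1  2 -1 -2  0]
RREF → pivots at {ΔT,m} ⇒ r = 2
6 vars − rank 2 = 4 Π groups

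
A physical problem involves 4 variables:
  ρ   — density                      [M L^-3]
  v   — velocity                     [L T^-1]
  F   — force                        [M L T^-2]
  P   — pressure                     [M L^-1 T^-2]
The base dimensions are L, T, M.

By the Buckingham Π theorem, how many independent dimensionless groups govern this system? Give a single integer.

1

Dimensional matrix (L×T×M by ρ×v×F×P):
  L: [-3  1  1 -1]
  T: [ 0 -1 -2 -2]
  M: [ 1  0  1  1]
Row reduction gives pivot columns ρ,v,F; rank = 3
4 vars − rank 3 = 1 Π group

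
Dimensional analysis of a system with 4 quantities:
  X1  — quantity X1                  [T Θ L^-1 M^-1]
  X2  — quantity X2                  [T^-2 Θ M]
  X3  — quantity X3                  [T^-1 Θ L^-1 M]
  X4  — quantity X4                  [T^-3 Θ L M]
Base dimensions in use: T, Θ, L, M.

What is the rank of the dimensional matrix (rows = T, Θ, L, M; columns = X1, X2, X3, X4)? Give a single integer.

Exponent matrix [T,Θ,L,M] × [X1,X2,X3,X4]:
  T: [ 1 -2 -1 -3]
  Θ: [ 1  1  1  1]
  L: [-1  0 -1  1]
  M: [-1  1  1  1]
Row reduction gives pivot columns X1,X2,X3; rank = 3

3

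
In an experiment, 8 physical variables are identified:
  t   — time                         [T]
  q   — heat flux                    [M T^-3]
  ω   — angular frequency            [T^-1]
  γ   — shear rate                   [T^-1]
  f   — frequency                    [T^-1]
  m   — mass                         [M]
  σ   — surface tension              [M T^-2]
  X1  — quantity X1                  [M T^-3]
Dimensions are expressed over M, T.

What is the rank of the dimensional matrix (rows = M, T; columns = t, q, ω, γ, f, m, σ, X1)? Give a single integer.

Dimensional matrix (M×T by t×q×ω×γ×f×m×σ×X1):
  M: [ 0  1  0  0  0  1  1  1]
  T: [ 1 -3 -1 -1 -1  0 -2 -3]
RREF → pivots at {t,q} ⇒ r = 2

2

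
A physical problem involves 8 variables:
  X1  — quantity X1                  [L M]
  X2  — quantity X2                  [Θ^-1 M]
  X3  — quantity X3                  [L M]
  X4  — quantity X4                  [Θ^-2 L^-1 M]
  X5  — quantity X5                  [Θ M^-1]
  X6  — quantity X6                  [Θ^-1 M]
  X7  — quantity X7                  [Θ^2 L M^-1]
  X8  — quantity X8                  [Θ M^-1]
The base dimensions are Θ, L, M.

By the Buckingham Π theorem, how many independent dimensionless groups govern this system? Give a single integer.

6

Write exponents as rows Θ,L,M / cols X1,X2,X3,X4,X5,X6,X7,X8:
  Θ: [ 0 -1  0 -2  1 -1  2  1]
  L: [ 1  0  1 -1  0  0  1  0]
  M: [ 1  1  1  1 -1  1 -1 -1]
Echelon form has 2 nonzero rows (pivots: X1,X2)
8 vars − rank 2 = 6 Π groups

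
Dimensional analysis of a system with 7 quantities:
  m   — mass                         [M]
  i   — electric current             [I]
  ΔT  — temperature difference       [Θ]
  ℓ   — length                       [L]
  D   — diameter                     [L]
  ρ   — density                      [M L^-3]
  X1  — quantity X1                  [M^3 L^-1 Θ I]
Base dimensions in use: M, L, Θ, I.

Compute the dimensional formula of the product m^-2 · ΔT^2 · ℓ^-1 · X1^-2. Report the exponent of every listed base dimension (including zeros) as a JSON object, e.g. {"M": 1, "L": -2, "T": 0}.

Write exponents as rows M,L,Θ,I / cols m,i,ΔT,ℓ,D,ρ,X1:
  M: [ 1  0  0  0  0  1  3]
  L: [ 0  0  0  1  1 -3 -1]
  Θ: [ 0  0  1  0  0  0  1]
  I: [ 0  1  0  0  0  0  1]
  [M]: (-2)·1+(2)·0+(-1)·0+(-2)·3 = -8
  [L]: (-2)·0+(2)·0+(-1)·1+(-2)·-1 = 1
  [Θ]: (-2)·0+(2)·1+(-1)·0+(-2)·1 = 0
  [I]: (-2)·0+(2)·0+(-1)·0+(-2)·1 = -2
⇒ M^-8 L I^-2

{"M": -8, "L": 1, "Θ": 0, "I": -2}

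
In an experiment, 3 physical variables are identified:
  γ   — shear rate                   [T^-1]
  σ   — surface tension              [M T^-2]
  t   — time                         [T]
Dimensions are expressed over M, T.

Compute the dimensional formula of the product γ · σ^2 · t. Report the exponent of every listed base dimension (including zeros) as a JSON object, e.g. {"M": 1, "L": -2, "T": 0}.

{"M": 2, "T": -4}

Write exponents as rows M,T / cols γ,σ,t:
  M: [ 0  1  0]
  T: [-1 -2  1]
  [M]: (1)·0+(2)·1+(1)·0 = 2
  [T]: (1)·-1+(2)·-2+(1)·1 = -4
⇒ M^2 T^-4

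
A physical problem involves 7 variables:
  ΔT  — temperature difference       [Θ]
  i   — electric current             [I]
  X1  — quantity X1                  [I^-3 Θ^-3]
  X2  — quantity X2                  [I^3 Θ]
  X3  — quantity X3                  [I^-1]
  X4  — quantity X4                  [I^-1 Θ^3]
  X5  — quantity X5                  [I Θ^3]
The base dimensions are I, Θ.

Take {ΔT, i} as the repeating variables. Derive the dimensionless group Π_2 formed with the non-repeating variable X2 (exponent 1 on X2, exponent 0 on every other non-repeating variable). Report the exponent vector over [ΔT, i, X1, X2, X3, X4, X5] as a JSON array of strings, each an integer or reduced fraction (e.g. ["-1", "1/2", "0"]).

["-1", "-3", "0", "1", "0", "0", "0"]

Write exponents as rows I,Θ / cols ΔT,i,X1,X2,X3,X4,X5:
  I: [ 0  1 -3  3 -1 -1  1]
  Θ: [ 1  0 -3  1  0  3  3]
RREF → pivots at {ΔT,i} ⇒ r = 2
Repeat: ΔT,i; free: X1,X2,X3,X4,X5
RREF:
  r0: [   1    0   -3    1    0    3    3]
  r1: [   0    1   -3    3   -1   -1    1]
Fix exponent of X2 at 1, X1 at 0, X3 at 0, X4 at 0, X5 at 0; solve each RREF row for its pivot's exponent:
  r0: exp(ΔT) + (1)·1 = 0 ⇒ exp(ΔT) = -1
  r1: exp(i) + (3)·1 = 0 ⇒ exp(i) = -3
Π_2 = ΔT^-1 · i^-3 · X2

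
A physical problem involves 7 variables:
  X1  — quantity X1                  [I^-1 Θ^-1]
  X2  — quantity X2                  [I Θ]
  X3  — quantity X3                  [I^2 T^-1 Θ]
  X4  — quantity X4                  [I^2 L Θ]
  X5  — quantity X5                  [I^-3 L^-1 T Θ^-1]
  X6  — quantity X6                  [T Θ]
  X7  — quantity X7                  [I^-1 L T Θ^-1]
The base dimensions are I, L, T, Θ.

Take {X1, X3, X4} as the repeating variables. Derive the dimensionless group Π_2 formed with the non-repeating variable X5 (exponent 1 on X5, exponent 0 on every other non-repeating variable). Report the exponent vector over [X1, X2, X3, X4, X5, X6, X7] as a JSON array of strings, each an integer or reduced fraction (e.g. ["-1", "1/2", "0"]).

["1", "0", "1", "1", "1", "0", "0"]

Dimensional matrix (I×L×T×Θ by X1×X2×X3×X4×X5×X6×X7):
  I: [-1  1  2  2 -3  0 -1]
  L: [ 0  0  0  1 -1  0  1]
  T: [ 0  0 -1  0  1  1  1]
  Θ: [-1  1  1  1 -1  1 -1]
RREF → pivots at {X1,X3,X4} ⇒ r = 3
Repeat: X1,X3,X4; free: X2,X5,X6,X7
RREF:
  r0: [   1   -1    0    0   -1   -2    1]
  r1: [   0    0    1    0   -1   -1   -1]
  r2: [   0    0    0    1   -1    0    1]
  r3: [   0    0    0    0    0    0    0]
Fix exponent of X5 at 1, X2 at 0, X6 at 0, X7 at 0; solve each RREF row for its pivot's exponent:
  r0: exp(X1) + (-1)·1 = 0 ⇒ exp(X1) = 1
  r1: exp(X3) + (-1)·1 = 0 ⇒ exp(X3) = 1
  r2: exp(X4) + (-1)·1 = 0 ⇒ exp(X4) = 1
Π_2 = X1 · X3 · X4 · X5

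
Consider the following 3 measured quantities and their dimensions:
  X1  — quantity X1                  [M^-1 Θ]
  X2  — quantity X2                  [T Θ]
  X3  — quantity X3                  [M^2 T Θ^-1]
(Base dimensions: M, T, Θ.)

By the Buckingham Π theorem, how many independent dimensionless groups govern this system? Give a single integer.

1

Exponent matrix [M,T,Θ] × [X1,X2,X3]:
  M: [-1  0  2]
  T: [ 0  1  1]
  Θ: [ 1  1 -1]
Echelon form has 2 nonzero rows (pivots: X1,X2)
n=3, r=2 ⇒ 1 dimensionless group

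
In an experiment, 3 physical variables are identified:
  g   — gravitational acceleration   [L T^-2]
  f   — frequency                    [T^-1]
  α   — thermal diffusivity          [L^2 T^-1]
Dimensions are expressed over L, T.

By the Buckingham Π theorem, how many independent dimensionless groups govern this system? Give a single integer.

1

Write exponents as rows L,T / cols g,f,α:
  L: [ 1  0  2]
  T: [-2 -1 -1]
RREF → pivots at {g,f} ⇒ r = 2
n=3, r=2 ⇒ 1 dimensionless group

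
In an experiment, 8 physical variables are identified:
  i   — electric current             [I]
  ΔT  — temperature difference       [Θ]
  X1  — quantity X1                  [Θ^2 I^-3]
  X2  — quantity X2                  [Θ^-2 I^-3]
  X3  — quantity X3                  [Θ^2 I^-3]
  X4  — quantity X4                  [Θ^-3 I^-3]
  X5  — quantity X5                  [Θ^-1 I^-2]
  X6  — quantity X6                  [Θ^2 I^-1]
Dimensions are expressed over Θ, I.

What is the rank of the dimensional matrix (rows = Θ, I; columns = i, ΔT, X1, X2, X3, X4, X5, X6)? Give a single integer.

Dimensional matrix (Θ×I by i×ΔT×X1×X2×X3×X4×X5×X6):
  Θ: [ 0  1  2 -2  2 -3 -1  2]
  I: [ 1  0 -3 -3 -3 -3 -2 -1]
Echelon form has 2 nonzero rows (pivots: i,ΔT)

2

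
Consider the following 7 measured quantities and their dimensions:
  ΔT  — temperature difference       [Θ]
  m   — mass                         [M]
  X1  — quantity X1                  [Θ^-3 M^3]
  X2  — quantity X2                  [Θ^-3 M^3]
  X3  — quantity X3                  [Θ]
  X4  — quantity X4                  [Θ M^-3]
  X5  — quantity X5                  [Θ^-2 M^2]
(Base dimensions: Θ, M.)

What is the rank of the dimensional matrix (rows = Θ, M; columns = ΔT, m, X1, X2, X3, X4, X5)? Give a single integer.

Write exponents as rows Θ,M / cols ΔT,m,X1,X2,X3,X4,X5:
  Θ: [ 1  0 -3 -3  1  1 -2]
  M: [ 0  1  3  3  0 -3  2]
Echelon form has 2 nonzero rows (pivots: ΔT,m)

2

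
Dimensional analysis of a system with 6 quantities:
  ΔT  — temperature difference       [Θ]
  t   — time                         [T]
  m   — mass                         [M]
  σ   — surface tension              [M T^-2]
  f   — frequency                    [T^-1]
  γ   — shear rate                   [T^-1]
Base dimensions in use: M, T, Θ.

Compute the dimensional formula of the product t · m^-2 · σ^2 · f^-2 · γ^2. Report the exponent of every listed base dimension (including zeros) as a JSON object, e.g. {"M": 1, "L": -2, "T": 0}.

Dimensional matrix (M×T×Θ by ΔT×t×m×σ×f×γ):
  M: [ 0  0  1  1  0  0]
  T: [ 0  1  0 -2 -1 -1]
  Θ: [ 1  0  0  0  0  0]
  [M]: (1)·0+(-2)·1+(2)·1+(-2)·0+(2)·0 = 0
  [T]: (1)·1+(-2)·0+(2)·-2+(-2)·-1+(2)·-1 = -3
  [Θ]: (1)·0+(-2)·0+(2)·0+(-2)·0+(2)·0 = 0
⇒ T^-3

{"M": 0, "T": -3, "Θ": 0}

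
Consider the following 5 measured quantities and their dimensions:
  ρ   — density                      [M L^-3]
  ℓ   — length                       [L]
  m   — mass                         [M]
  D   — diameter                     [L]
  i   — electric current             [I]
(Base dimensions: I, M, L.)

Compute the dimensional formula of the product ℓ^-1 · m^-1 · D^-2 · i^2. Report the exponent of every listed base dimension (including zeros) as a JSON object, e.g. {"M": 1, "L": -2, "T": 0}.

Write exponents as rows I,M,L / cols ρ,ℓ,m,D,i:
  I: [ 0  0  0  0  1]
  M: [ 1  0  1  0  0]
  L: [-3  1  0  1  0]
  [I]: (-1)·0+(-1)·0+(-2)·0+(2)·1 = 2
  [M]: (-1)·0+(-1)·1+(-2)·0+(2)·0 = -1
  [L]: (-1)·1+(-1)·0+(-2)·1+(2)·0 = -3
⇒ I^2 M^-1 L^-3

{"I": 2, "M": -1, "L": -3}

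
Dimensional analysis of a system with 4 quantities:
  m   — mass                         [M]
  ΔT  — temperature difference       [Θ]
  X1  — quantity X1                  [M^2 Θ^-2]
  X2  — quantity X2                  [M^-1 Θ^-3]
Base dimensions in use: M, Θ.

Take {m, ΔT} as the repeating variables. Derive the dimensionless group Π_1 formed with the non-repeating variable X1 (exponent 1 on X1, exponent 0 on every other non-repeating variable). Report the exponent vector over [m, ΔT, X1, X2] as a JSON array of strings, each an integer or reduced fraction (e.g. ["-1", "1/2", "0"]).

["-2", "2", "1", "0"]

Write exponents as rows M,Θ / cols m,ΔT,X1,X2:
  M: [ 1  0  2 -1]
  Θ: [ 0  1 -2 -3]
Echelon form has 2 nonzero rows (pivots: m,ΔT)
Pivot set = {m,ΔT}, free = {X1,X2}
RREF:
  r0: [   1    0    2   -1]
  r1: [   0    1   -2   -3]
Fix exponent of X1 at 1, X2 at 0; solve each RREF row for its pivot's exponent:
  r0: exp(m) + (2)·1 = 0 ⇒ exp(m) = -2
  r1: exp(ΔT) + (-2)·1 = 0 ⇒ exp(ΔT) = 2
Π_1 = m^-2 · ΔT^2 · X1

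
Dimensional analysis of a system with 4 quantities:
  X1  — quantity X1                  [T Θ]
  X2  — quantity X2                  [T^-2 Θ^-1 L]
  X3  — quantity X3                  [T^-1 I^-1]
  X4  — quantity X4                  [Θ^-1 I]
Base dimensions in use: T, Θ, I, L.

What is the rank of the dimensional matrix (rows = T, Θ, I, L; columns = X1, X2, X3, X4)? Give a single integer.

Exponent matrix [T,Θ,I,L] × [X1,X2,X3,X4]:
  T: [ 1 -2 -1  0]
  Θ: [ 1 -1  0 -1]
  I: [ 0  0 -1  1]
  L: [ 0  1  0  0]
Echelon form has 3 nonzero rows (pivots: X1,X2,X3)

3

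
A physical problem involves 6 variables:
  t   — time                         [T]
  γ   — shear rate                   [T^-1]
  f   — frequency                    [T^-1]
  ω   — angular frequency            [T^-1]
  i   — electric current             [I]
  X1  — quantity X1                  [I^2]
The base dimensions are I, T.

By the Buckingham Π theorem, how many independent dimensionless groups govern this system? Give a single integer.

4

Dimensional matrix (I×T by t×γ×f×ω×i×X1):
  I: [ 0  0  0  0  1  2]
  T: [ 1 -1 -1 -1  0  0]
Echelon form has 2 nonzero rows (pivots: t,i)
Π count = n − r = 6 − 2 = 4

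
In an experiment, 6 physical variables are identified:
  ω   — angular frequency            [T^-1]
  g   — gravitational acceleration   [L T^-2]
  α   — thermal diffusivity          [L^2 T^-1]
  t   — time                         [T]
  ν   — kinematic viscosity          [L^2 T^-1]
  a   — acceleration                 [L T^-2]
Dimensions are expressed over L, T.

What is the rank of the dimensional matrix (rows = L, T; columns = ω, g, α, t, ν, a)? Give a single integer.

Dimensional matrix (L×T by ω×g×α×t×ν×a):
  L: [ 0  1  2  0  2  1]
  T: [-1 -2 -1  1 -1 -2]
Row reduction gives pivot columns ω,g; rank = 2

2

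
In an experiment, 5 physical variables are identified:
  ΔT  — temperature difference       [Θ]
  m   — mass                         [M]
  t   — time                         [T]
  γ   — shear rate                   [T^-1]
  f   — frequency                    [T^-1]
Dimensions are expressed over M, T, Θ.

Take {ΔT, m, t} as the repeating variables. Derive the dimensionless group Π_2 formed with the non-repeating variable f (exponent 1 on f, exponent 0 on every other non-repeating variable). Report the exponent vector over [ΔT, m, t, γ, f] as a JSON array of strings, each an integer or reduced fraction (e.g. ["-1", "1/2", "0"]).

["0", "0", "1", "0", "1"]

Exponent matrix [M,T,Θ] × [ΔT,m,t,γ,f]:
  M: [ 0  1  0  0  0]
  T: [ 0  0  1 -1 -1]
  Θ: [ 1  0  0  0  0]
Echelon form has 3 nonzero rows (pivots: ΔT,m,t)
Pivot set = {ΔT,m,t}, free = {γ,f}
RREF:
  r0: [   1    0    0    0    0]
  r1: [   0    1    0    0    0]
  r2: [   0    0    1   -1   -1]
Fix exponent of f at 1, γ at 0; solve each RREF row for its pivot's exponent:
  r0: exp(ΔT) + (0)·1 = 0 ⇒ exp(ΔT) = 0
  r1: exp(m) + (0)·1 = 0 ⇒ exp(m) = 0
  r2: exp(t) + (-1)·1 = 0 ⇒ exp(t) = 1
Π_2 = t · f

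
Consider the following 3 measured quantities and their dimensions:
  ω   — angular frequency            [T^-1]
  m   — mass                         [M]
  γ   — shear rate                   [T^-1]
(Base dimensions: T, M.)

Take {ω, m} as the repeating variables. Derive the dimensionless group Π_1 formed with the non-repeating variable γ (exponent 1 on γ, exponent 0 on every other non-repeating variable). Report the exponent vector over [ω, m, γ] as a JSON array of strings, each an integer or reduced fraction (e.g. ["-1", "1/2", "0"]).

["-1", "0", "1"]

Dimensional matrix (T×M by ω×m×γ):
  T: [-1  0 -1]
  M: [ 0  1  0]
RREF → pivots at {ω,m} ⇒ r = 2
Repeat: ω,m; free: γ
RREF:
  r0: [   1    0    1]
  r1: [   0    1    0]
Fix exponent of γ at 1; solve each RREF row for its pivot's exponent:
  r0: exp(ω) + (1)·1 = 0 ⇒ exp(ω) = -1
  r1: exp(m) + (0)·1 = 0 ⇒ exp(m) = 0
Π_1 = ω^-1 · γ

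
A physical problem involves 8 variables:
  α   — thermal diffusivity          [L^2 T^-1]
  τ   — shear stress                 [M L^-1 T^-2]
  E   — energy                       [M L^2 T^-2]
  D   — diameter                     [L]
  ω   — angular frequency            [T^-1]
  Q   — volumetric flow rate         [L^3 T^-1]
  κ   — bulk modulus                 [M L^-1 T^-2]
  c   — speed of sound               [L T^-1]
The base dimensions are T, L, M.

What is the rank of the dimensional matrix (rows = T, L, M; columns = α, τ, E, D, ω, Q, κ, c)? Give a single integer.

Write exponents as rows T,L,M / cols α,τ,E,D,ω,Q,κ,c:
  T: [-1 -2 -2  0 -1 -1 -2 -1]
  L: [ 2 -1  2  1  0  3 -1  1]
  M: [ 0  1  1  0  0  0  1  0]
Row reduction gives pivot columns α,τ,E; rank = 3

3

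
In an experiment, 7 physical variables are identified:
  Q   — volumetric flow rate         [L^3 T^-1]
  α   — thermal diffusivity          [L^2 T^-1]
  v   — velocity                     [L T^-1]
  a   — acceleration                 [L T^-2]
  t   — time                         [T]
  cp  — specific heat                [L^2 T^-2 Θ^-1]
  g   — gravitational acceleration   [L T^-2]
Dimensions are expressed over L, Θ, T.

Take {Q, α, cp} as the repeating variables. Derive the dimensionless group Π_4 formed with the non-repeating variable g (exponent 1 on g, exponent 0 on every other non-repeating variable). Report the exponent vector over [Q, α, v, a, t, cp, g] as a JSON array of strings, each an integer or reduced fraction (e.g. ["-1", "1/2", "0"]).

Write exponents as rows L,Θ,T / cols Q,α,v,a,t,cp,g:
  L: [ 3  2  1  1  0  2  1]
  Θ: [ 0  0  0  0  0 -1  0]
  T: [-1 -1 -1 -2  1 -2 -2]
Row reduction gives pivot columns Q,α,cp; rank = 3
Pivot set = {Q,α,cp}, free = {v,a,t,g}
RREF:
  r0: [   1    0   -1   -3    2    0   -3]
  r1: [   0    1    2    5   -3    0    5]
  r2: [   0    0    0    0    0    1    0]
Fix exponent of g at 1, v at 0, a at 0, t at 0; solve each RREF row for its pivot's exponent:
  r0: exp(Q) + (-3)·1 = 0 ⇒ exp(Q) = 3
  r1: exp(α) + (5)·1 = 0 ⇒ exp(α) = -5
  r2: exp(cp) + (0)·1 = 0 ⇒ exp(cp) = 0
Π_4 = Q^3 · α^-5 · g

["3", "-5", "0", "0", "0", "0", "1"]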